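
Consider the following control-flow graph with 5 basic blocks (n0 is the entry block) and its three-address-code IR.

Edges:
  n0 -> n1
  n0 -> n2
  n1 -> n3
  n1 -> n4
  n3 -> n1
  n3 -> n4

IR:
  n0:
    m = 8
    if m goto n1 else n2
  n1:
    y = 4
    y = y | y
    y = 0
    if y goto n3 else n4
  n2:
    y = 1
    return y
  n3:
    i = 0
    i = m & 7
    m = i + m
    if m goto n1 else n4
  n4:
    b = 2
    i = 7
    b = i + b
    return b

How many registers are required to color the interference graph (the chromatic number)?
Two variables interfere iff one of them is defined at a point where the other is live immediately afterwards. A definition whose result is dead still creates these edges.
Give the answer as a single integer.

Answer: 2

Working:
def/use:
  n0: def={m} ue=∅
  n1: def={y} ue=∅
  n2: def={y} ue=∅
  n3: def={i,m} ue={m}
  n4: def={b,i} ue=∅

Live sets:
  n0 li=∅ lo={m}
  n1 li={m} lo={m}
  n2 li=∅ lo=∅
  n3 li={m} lo={m}
  n4 li=∅ lo=∅

Interference:
  b: {i}
  i: {b,m}
  m: {i,y}
  y: {m}

Chromatic number:
  {b,i} pairwise interfere (2-clique) ⇒ χ ≥ 2
  assign b→R1 i→R0 m→R1 y→R0 — no edge inside a register ⇒ χ ≤ 2
  χ = 2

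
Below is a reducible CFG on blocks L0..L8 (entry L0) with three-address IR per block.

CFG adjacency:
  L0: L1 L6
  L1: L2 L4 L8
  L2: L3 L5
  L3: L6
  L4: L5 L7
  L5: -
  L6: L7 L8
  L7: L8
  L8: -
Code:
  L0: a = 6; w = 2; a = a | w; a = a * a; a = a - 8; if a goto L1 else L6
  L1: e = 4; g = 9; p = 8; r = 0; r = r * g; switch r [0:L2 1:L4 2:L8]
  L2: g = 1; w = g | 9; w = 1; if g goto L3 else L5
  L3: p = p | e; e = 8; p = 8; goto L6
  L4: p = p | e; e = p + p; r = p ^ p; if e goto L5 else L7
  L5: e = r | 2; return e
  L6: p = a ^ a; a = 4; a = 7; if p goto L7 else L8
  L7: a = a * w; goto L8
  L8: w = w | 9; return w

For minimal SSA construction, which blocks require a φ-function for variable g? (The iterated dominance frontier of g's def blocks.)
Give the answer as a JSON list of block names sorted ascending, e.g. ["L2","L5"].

Answer: ["L5", "L6", "L7", "L8"]

Analysis:
idom tree: L1←L0 L2←L1 L3←L2 L4←L1 L5←L1 L6←L0 L7←L0 L8←L0
Dom at joins:
  L5: preds {L2,L4}: {L0,L1,L2} ∩ {L0,L1,L4} = {L0,L1}; idom=L1
  L6: preds {L0,L3}: {L0} ∩ {L0,L1,L2,L3} = {L0}; idom=L0
  L7: preds {L4,L6}: {L0,L1,L4} ∩ {L0,L6} = {L0}; idom=L0
  L8: preds {L1,L6,L7}: {L0,L1} ∩ {L0,L6} ∩ {L0,L7} = {L0}; idom=L0

DF derivation:
  join L5 pred L2: L2 stop@L1
  join L5 pred L4: L4 stop@L1
  join L6 pred L0: · stop@L0
  join L6 pred L3: L3→L2→L1 stop@L0
  join L7 pred L4: L4→L1 stop@L0
  join L7 pred L6: L6 stop@L0
  join L8 pred L1: L1 stop@L0
  join L8 pred L6: L6 stop@L0
  join L8 pred L7: L7 stop@L0
  L0 → ∅
  L1 → {L6,L7,L8}
  L2 → {L5,L6}
  L3 → {L6}
  L4 → {L5,L7}
  L5 → ∅
  L6 → {L7,L8}
  L7 → {L8}
  L8 → ∅

φ for g: defs {L1,L2}
  DF⁺ = {L5,L6,L7,L8}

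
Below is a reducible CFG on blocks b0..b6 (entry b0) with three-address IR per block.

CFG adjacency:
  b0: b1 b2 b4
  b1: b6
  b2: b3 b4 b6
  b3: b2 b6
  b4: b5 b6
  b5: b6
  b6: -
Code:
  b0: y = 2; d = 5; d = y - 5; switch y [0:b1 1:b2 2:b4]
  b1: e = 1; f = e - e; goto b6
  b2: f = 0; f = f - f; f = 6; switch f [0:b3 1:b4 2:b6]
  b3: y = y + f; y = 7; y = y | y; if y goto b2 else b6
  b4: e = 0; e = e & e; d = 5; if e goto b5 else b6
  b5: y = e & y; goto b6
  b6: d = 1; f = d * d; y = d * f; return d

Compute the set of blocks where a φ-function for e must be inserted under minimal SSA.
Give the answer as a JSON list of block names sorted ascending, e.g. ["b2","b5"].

idom tree: b1←b0 b2←b0 b3←b2 b4←b0 b5←b4 b6←b0
Join-block Dom:
  b2: preds {b0,b3}: {b0} ∩ {b0,b2,b3} = {b0}; idom=b0
  b4: preds {b0,b2}: {b0} ∩ {b0,b2} = {b0}; idom=b0
  b6: preds {b1,b2,b3,b4,b5}: {b0,b1} ∩ {b0,b2} ∩ {b0,b2,b3} ∩ {b0,b4} ∩ {b0,b4,b5} = {b0}; idom=b0

Frontier:
  b2←b0: walk · to b0
  b2←b3: walk b3→b2 to b0
  b4←b0: walk · to b0
  b4←b2: walk b2 to b0
  b6←b1: walk b1 to b0
  b6←b2: walk b2 to b0
  b6←b3: walk b3→b2 to b0
  b6←b4: walk b4 to b0
  b6←b5: walk b5→b4 to b0
  DF(b0)=∅
  DF(b1)={b6}
  DF(b2)={b2,b4,b6}
  DF(b3)={b2,b6}
  DF(b4)={b6}
  DF(b5)={b6}
  DF(b6)=∅

φ for e: defs {b1,b4}
  DF⁺ = {b6}

Answer: ["b6"]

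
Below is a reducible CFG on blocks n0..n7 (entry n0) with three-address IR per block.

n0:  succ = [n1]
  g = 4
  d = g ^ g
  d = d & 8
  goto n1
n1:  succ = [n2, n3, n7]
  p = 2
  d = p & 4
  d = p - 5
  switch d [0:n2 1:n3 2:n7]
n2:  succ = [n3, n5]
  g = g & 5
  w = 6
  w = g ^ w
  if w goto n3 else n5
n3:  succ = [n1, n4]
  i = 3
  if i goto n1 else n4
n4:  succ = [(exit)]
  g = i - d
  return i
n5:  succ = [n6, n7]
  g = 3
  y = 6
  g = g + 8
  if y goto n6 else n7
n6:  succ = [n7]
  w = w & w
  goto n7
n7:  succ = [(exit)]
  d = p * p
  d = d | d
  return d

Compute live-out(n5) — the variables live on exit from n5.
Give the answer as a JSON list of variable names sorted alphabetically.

Per-block:
  n0: def={d,g} ue=∅
  n1: def={d,p} ue=∅
  n2: def={g,w} ue={g}
  n3: def={i} ue=∅
  n4: def={g} ue={d,i}
  n5: def={g,y} ue=∅
  n6: def={w} ue={w}
  n7: def={d} ue={p}

Liveness:
  live n0: ∅→{g}
  live n1: {g}→{d,g,p}
  live n2: {d,g,p}→{d,g,p,w}
  live n3: {d,g}→{d,g,i}
  live n4: {d,i}→∅
  live n5: {p,w}→{p,w}
  live n6: {p,w}→{p}
  live n7: {p}→∅

live-out(n5) = ["p", "w"]

Answer: ["p", "w"]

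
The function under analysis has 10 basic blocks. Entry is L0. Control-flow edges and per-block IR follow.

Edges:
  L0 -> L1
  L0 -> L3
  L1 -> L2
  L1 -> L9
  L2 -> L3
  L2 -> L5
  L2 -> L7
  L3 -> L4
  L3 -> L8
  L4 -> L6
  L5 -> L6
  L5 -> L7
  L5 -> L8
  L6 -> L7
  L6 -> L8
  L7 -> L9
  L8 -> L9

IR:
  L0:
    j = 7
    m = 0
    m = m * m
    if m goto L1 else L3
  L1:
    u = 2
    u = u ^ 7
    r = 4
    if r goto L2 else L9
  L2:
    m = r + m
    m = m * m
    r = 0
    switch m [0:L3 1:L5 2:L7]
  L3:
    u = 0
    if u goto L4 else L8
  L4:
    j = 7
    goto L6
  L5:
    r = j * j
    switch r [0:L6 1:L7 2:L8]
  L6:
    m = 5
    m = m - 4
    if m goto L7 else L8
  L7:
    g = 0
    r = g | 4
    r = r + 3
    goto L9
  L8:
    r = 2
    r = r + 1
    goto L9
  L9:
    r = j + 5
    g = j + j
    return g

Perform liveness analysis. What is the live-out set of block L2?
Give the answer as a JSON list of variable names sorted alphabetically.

Answer: ["j"]

Analysis:
Per-block:
  L0: def={j,m} ue=∅
  L1: def={r,u} ue=∅
  L2: def={m,r} ue={m,r}
  L3: def={u} ue=∅
  L4: def={j} ue=∅
  L5: def={r} ue={j}
  L6: def={m} ue=∅
  L7: def={g,r} ue=∅
  L8: def={r} ue=∅
  L9: def={g,r} ue={j}

Liveness:
  live L0: ∅→{j,m}
  live L1: {j,m}→{j,m,r}
  live L2: {j,m,r}→{j}
  live L3: {j}→{j}
  live L4: ∅→{j}
  live L5: {j}→{j}
  live L6: {j}→{j}
  live L7: {j}→{j}
  live L8: {j}→{j}
  live L9: {j}→∅

live-out(L2) = ["j"]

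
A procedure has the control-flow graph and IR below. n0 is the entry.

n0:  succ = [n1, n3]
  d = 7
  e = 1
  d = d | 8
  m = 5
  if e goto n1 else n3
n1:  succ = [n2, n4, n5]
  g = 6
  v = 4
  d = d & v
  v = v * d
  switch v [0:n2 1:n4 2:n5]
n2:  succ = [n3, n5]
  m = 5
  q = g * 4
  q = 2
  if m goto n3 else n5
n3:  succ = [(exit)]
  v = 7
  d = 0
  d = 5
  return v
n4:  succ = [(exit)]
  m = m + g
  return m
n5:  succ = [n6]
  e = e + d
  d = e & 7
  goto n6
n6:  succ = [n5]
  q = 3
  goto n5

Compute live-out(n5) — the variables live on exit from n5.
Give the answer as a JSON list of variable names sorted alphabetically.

Block summaries:
  n0 def {d,e,m} use ∅
  n1 def {d,g,v} use {d}
  n2 def {m,q} use {g}
  n3 def {d,v} use ∅
  n4 def {m} use {g,m}
  n5 def {d,e} use {d,e}
  n6 def {q} use ∅

Backward fixpoint:
  n0: in=∅ out={d,e,m}
  n1: in={d,e,m} out={d,e,g,m}
  n2: in={d,e,g} out={d,e}
  n3: in=∅ out=∅
  n4: in={g,m} out=∅
  n5: in={d,e} out={d,e}
  n6: in={d,e} out={d,e}

live-out(n5) = ["d", "e"]

Answer: ["d", "e"]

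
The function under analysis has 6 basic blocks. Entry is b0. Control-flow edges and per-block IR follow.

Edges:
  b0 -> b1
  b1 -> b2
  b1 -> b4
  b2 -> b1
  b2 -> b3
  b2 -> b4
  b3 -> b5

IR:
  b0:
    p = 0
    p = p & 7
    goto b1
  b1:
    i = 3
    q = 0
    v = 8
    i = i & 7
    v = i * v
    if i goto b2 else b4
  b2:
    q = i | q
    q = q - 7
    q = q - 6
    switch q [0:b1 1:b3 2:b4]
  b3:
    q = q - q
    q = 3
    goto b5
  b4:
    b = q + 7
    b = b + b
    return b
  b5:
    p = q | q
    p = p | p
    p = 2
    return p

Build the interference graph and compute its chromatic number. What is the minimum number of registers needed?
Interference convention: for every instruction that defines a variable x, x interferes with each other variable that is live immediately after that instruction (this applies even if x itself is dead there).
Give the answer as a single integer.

Block summaries:
  b0: def={p} ue=∅
  b1: def={i,q,v} ue=∅
  b2: def={q} ue={i,q}
  b3: def={q} ue={q}
  b4: def={b} ue={q}
  b5: def={p} ue={q}

Liveness:
  b0 li=∅ lo=∅
  b1 li=∅ lo={i,q}
  b2 li={i,q} lo={q}
  b3 li={q} lo={q}
  b4 li={q} lo=∅
  b5 li={q} lo=∅

Interference:
  b: ∅
  i: {q,v}
  p: ∅
  q: {i,v}
  v: {i,q}

Registers:
  {i,q,v} pairwise interfere (3-clique) ⇒ χ ≥ 3
  assign b→c0 i→c0 p→c0 q→c1 v→c2 — no edge inside a register ⇒ χ ≤ 3
  χ = 3

Answer: 3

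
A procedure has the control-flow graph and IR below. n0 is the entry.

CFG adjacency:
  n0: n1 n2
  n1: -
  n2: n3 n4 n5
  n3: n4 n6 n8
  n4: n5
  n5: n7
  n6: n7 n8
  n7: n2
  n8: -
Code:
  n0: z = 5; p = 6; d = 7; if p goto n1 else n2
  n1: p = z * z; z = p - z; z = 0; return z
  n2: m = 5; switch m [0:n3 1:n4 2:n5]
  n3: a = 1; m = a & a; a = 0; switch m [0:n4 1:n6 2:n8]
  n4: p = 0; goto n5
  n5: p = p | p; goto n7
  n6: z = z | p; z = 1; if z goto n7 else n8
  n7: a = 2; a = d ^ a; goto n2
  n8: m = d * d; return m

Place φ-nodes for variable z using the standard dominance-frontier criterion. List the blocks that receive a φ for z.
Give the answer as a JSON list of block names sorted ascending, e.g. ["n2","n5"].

Answer: ["n2", "n7", "n8"]

Working:
idom tree: n1←n0 n2←n0 n3←n2 n4←n2 n5←n2 n6←n3 n7←n2 n8←n3
Join-block Dom:
  n2: preds {n0,n7}: {n0} ∩ {n0,n2,n7} = {n0}; idom=n0
  n4: preds {n2,n3}: {n0,n2} ∩ {n0,n2,n3} = {n0,n2}; idom=n2
  n5: preds {n2,n4}: {n0,n2} ∩ {n0,n2,n4} = {n0,n2}; idom=n2
  n7: preds {n5,n6}: {n0,n2,n5} ∩ {n0,n2,n3,n6} = {n0,n2}; idom=n2
  n8: preds {n3,n6}: {n0,n2,n3} ∩ {n0,n2,n3,n6} = {n0,n2,n3}; idom=n3

Frontier:
  n2←n0: walk · to n0
  n2←n7: walk n7→n2 to n0
  n4←n2: walk · to n2
  n4←n3: walk n3 to n2
  n5←n2: walk · to n2
  n5←n4: walk n4 to n2
  n7←n5: walk n5 to n2
  n7←n6: walk n6→n3 to n2
  n8←n3: walk · to n3
  n8←n6: walk n6 to n3
  n0: DF=∅
  n1: DF=∅
  n2: DF={n2}
  n3: DF={n4,n7}
  n4: DF={n5}
  n5: DF={n7}
  n6: DF={n7,n8}
  n7: DF={n2}
  n8: DF=∅

φ for z: defs {n0,n1,n6}
  DF⁺ = {n2,n7,n8}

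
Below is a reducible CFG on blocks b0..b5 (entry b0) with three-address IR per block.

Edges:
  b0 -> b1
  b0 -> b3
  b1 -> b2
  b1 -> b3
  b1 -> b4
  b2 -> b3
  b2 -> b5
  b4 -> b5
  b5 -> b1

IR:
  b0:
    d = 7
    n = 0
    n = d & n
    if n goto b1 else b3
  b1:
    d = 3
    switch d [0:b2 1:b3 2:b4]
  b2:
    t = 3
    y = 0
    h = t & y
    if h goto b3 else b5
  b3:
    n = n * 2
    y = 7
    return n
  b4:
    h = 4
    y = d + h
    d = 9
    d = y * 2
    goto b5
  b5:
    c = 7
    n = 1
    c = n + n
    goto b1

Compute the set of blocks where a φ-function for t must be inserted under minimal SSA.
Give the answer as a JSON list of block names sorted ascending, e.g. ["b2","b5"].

idom tree: b1←b0 b2←b1 b3←b0 b4←b1 b5←b1
Dom∩ at merges:
  b1: preds {b0,b5}: {b0} ∩ {b0,b1,b5} = {b0}; idom=b0
  b3: preds {b0,b1,b2}: {b0} ∩ {b0,b1} ∩ {b0,b1,b2} = {b0}; idom=b0
  b5: preds {b2,b4}: {b0,b1,b2} ∩ {b0,b1,b4} = {b0,b1}; idom=b1

DF walk-up:
  b1←b0: walk · to b0
  b1←b5: walk b5→b1 to b0
  b3←b0: walk · to b0
  b3←b1: walk b1 to b0
  b3←b2: walk b2→b1 to b0
  b5←b2: walk b2 to b1
  b5←b4: walk b4 to b1
  b0: DF=∅
  b1: DF={b1,b3}
  b2: DF={b3,b5}
  b3: DF=∅
  b4: DF={b5}
  b5: DF={b1}

φ for t: defs {b2}
  DF⁺ = {b1,b3,b5}

Answer: ["b1", "b3", "b5"]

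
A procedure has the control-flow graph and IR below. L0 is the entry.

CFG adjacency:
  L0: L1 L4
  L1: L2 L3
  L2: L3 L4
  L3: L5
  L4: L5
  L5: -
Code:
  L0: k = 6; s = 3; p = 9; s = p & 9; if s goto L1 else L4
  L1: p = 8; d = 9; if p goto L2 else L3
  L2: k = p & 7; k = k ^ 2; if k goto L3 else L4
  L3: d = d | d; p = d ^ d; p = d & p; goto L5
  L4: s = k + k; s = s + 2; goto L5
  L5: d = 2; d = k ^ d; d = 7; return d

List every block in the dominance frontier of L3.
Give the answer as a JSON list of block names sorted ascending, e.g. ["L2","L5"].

Answer: ["L5"]

Analysis:
idom tree: L1←L0 L2←L1 L3←L1 L4←L0 L5←L0
Dom∩ at merges:
  L3: preds {L1,L2}: {L0,L1} ∩ {L0,L1,L2} = {L0,L1}; idom=L1
  L4: preds {L0,L2}: {L0} ∩ {L0,L1,L2} = {L0}; idom=L0
  L5: preds {L3,L4}: {L0,L1,L3} ∩ {L0,L4} = {L0}; idom=L0

DF derivation:
  join L3 pred L1: · stop@L1
  join L3 pred L2: L2 stop@L1
  join L4 pred L0: · stop@L0
  join L4 pred L2: L2→L1 stop@L0
  join L5 pred L3: L3→L1 stop@L0
  join L5 pred L4: L4 stop@L0
  DF(L0)=∅
  DF(L1)={L4,L5}
  DF(L2)={L3,L4}
  DF(L3)={L5}
  DF(L4)={L5}
  DF(L5)=∅

DF(L3) = ["L5"]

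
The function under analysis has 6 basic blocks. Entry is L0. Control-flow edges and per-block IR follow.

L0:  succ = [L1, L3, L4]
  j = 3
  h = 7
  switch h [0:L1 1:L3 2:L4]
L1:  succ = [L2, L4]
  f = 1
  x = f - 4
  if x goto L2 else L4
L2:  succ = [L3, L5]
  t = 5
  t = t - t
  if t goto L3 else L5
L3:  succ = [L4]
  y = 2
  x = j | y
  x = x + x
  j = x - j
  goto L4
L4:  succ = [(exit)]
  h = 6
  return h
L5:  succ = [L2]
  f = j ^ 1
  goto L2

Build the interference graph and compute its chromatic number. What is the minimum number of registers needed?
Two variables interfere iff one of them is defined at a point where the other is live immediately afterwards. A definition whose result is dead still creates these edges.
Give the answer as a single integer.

Answer: 2

Derivation:
Block summaries:
  L0 def {h,j} use ∅
  L1 def {f,x} use ∅
  L2 def {t} use ∅
  L3 def {j,x,y} use {j}
  L4 def {h} use ∅
  L5 def {f} use {j}

Liveness:
  L0 li=∅ lo={j}
  L1 li={j} lo={j}
  L2 li={j} lo={j}
  L3 li={j} lo=∅
  L4 li=∅ lo=∅
  L5 li={j} lo={j}

Interfere edges:
  f: {j}
  h: {j}
  j: {f,h,t,x,y}
  t: {j}
  x: {j}
  y: {j}

Registers:
  lower bound: {f,j} mutually conflict ⇒ χ ≥ 2
  2-colouring: r0={j}  r1={f,h,t,x,y}
  χ = 2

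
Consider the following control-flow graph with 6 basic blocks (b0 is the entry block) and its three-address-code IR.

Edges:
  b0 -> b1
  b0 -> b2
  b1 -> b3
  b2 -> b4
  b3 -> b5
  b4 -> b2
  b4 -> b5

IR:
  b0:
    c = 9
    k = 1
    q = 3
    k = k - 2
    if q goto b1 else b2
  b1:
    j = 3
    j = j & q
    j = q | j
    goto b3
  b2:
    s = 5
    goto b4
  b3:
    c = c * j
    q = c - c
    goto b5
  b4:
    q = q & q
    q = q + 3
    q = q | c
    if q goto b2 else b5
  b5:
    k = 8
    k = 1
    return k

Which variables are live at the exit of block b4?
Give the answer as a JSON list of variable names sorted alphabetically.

def/use:
  b0: def={c,k,q} ue=∅
  b1: def={j} ue={q}
  b2: def={s} ue=∅
  b3: def={c,q} ue={c,j}
  b4: def={q} ue={c,q}
  b5: def={k} ue=∅

Backward fixpoint:
  live b0: ∅→{c,q}
  live b1: {c,q}→{c,j}
  live b2: {c,q}→{c,q}
  live b3: {c,j}→∅
  live b4: {c,q}→{c,q}
  live b5: ∅→∅

live-out(b4) = ["c", "q"]

Answer: ["c", "q"]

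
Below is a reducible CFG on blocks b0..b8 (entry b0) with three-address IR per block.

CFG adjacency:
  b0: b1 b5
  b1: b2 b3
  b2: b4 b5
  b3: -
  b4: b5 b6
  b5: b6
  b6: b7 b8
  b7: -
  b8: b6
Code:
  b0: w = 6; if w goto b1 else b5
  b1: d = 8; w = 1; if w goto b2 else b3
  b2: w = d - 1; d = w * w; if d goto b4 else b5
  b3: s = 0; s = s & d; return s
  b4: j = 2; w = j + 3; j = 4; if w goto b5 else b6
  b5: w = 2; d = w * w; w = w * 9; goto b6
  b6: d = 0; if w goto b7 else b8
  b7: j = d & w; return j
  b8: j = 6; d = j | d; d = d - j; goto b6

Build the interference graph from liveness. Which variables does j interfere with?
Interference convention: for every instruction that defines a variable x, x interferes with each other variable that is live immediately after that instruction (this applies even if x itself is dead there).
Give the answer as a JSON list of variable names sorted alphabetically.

Answer: ["d", "w"]

Working:
Per-block:
  b0: def={w} ue=∅
  b1: def={d,w} ue=∅
  b2: def={d,w} ue={d}
  b3: def={s} ue={d}
  b4: def={j,w} ue=∅
  b5: def={d,w} ue=∅
  b6: def={d} ue={w}
  b7: def={j} ue={d,w}
  b8: def={d,j} ue={d}

Liveness:
  live b0: ∅→∅
  live b1: ∅→{d}
  live b2: {d}→∅
  live b3: {d}→∅
  live b4: ∅→{w}
  live b5: ∅→{w}
  live b6: {w}→{d,w}
  live b7: {d,w}→∅
  live b8: {d,w}→{w}

Interfere edges:
  d — {j,s,w}
  j — {d,w}
  s — {d}
  w — {d,j}

N(j) = ["d", "w"]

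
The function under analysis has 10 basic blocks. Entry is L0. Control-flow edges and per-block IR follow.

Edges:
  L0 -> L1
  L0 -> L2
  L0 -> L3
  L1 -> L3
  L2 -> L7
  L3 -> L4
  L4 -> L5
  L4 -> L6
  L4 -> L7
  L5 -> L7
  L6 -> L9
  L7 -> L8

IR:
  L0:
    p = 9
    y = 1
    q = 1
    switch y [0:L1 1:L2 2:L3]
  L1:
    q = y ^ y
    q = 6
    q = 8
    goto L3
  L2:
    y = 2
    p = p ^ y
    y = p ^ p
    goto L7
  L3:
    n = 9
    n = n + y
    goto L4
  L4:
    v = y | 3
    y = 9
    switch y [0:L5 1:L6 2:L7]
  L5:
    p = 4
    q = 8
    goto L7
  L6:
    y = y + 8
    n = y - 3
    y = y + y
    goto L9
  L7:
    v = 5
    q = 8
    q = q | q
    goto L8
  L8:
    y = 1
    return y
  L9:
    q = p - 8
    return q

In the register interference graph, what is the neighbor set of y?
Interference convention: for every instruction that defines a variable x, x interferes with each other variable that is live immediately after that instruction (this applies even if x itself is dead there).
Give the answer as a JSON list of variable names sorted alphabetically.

Block summaries:
  L0: def={p,q,y} ue=∅
  L1: def={q} ue={y}
  L2: def={p,y} ue={p}
  L3: def={n} ue={y}
  L4: def={v,y} ue={y}
  L5: def={p,q} ue=∅
  L6: def={n,y} ue={y}
  L7: def={q,v} ue=∅
  L8: def={y} ue=∅
  L9: def={q} ue={p}

Live sets:
  L0 li=∅ lo={p,y}
  L1 li={p,y} lo={p,y}
  L2 li={p} lo=∅
  L3 li={p,y} lo={p,y}
  L4 li={p,y} lo={p,y}
  L5 li=∅ lo=∅
  L6 li={p,y} lo={p}
  L7 li=∅ lo=∅
  L8 li=∅ lo=∅
  L9 li={p} lo=∅

Conflict graph:
  n: {p,y}
  p: {n,q,v,y}
  q: {p,y}
  v: {p}
  y: {n,p,q}

N(y) = ["n", "p", "q"]

Answer: ["n", "p", "q"]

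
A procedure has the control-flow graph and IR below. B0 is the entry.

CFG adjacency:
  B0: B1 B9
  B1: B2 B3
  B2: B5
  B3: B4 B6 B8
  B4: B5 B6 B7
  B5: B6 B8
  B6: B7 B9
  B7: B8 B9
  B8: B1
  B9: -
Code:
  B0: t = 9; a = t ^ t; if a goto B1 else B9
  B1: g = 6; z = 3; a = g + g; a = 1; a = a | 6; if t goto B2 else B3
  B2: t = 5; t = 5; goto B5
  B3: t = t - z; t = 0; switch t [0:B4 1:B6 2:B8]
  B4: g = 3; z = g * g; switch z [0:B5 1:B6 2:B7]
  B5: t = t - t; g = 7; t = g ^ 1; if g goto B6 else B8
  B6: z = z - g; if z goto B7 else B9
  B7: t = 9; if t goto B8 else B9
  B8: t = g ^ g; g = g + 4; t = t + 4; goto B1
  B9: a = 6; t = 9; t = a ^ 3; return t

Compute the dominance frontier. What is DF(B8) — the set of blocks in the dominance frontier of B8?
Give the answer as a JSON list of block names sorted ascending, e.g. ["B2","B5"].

idom tree: B1←B0 B2←B1 B3←B1 B4←B3 B5←B1 B6←B1 B7←B1 B8←B1 B9←B0
Join-block Dom:
  B1: preds {B0,B8}: {B0} ∩ {B0,B1,B8} = {B0}; idom=B0
  B5: preds {B2,B4}: {B0,B1,B2} ∩ {B0,B1,B3,B4} = {B0,B1}; idom=B1
  B6: preds {B3,B4,B5}: {B0,B1,B3} ∩ {B0,B1,B3,B4} ∩ {B0,B1,B5} = {B0,B1}; idom=B1
  B7: preds {B4,B6}: {B0,B1,B3,B4} ∩ {B0,B1,B6} = {B0,B1}; idom=B1
  B8: preds {B3,B5,B7}: {B0,B1,B3} ∩ {B0,B1,B5} ∩ {B0,B1,B7} = {B0,B1}; idom=B1
  B9: preds {B0,B6,B7}: {B0} ∩ {B0,B1,B6} ∩ {B0,B1,B7} = {B0}; idom=B0

DF walk-up:
  join B1 pred B0: · stop@B0
  join B1 pred B8: B8→B1 stop@B0
  join B5 pred B2: B2 stop@B1
  join B5 pred B4: B4→B3 stop@B1
  join B6 pred B3: B3 stop@B1
  join B6 pred B4: B4→B3 stop@B1
  join B6 pred B5: B5 stop@B1
  join B7 pred B4: B4→B3 stop@B1
  join B7 pred B6: B6 stop@B1
  join B8 pred B3: B3 stop@B1
  join B8 pred B5: B5 stop@B1
  join B8 pred B7: B7 stop@B1
  join B9 pred B0: · stop@B0
  join B9 pred B6: B6→B1 stop@B0
  join B9 pred B7: B7→B1 stop@B0
  B0: DF=∅
  B1: DF={B1,B9}
  B2: DF={B5}
  B3: DF={B5,B6,B7,B8}
  B4: DF={B5,B6,B7}
  B5: DF={B6,B8}
  B6: DF={B7,B9}
  B7: DF={B8,B9}
  B8: DF={B1}
  B9: DF=∅

DF(B8) = ["B1"]

Answer: ["B1"]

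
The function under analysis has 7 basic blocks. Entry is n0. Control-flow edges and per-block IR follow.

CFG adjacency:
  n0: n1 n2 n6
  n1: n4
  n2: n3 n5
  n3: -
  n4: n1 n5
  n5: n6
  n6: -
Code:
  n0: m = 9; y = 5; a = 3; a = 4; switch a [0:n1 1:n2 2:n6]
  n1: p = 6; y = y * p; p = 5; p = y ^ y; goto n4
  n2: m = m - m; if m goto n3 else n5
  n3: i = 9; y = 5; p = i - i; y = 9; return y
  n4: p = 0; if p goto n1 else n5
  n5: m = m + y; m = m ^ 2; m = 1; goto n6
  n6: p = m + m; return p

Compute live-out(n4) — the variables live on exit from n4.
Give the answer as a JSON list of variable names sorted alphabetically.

def/use:
  n0 def {a,m,y} use ∅
  n1 def {p,y} use {y}
  n2 def {m} use {m}
  n3 def {i,p,y} use ∅
  n4 def {p} use ∅
  n5 def {m} use {m,y}
  n6 def {p} use {m}

Backward fixpoint:
  n0 li=∅ lo={m,y}
  n1 li={m,y} lo={m,y}
  n2 li={m,y} lo={m,y}
  n3 li=∅ lo=∅
  n4 li={m,y} lo={m,y}
  n5 li={m,y} lo={m}
  n6 li={m} lo=∅

live-out(n4) = ["m", "y"]

Answer: ["m", "y"]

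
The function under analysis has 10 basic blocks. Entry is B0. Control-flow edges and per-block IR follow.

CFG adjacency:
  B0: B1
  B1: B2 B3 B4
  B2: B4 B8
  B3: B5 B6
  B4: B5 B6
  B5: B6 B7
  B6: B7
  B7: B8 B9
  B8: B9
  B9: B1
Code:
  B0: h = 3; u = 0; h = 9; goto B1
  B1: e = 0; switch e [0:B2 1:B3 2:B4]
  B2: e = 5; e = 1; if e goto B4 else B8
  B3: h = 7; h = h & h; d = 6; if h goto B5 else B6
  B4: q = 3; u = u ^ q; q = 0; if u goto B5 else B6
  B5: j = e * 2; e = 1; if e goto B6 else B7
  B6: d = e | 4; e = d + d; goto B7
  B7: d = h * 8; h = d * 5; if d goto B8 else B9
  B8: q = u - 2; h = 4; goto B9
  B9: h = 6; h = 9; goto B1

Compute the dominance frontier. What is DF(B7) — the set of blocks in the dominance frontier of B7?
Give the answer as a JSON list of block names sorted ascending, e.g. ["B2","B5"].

Answer: ["B8", "B9"]

Working:
idom tree: B1←B0 B2←B1 B3←B1 B4←B1 B5←B1 B6←B1 B7←B1 B8←B1 B9←B1
Join-block Dom:
  B1: preds {B0,B9}: {B0} ∩ {B0,B1,B9} = {B0}; idom=B0
  B4: preds {B1,B2}: {B0,B1} ∩ {B0,B1,B2} = {B0,B1}; idom=B1
  B5: preds {B3,B4}: {B0,B1,B3} ∩ {B0,B1,B4} = {B0,B1}; idom=B1
  B6: preds {B3,B4,B5}: {B0,B1,B3} ∩ {B0,B1,B4} ∩ {B0,B1,B5} = {B0,B1}; idom=B1
  B7: preds {B5,B6}: {B0,B1,B5} ∩ {B0,B1,B6} = {B0,B1}; idom=B1
  B8: preds {B2,B7}: {B0,B1,B2} ∩ {B0,B1,B7} = {B0,B1}; idom=B1
  B9: preds {B7,B8}: {B0,B1,B7} ∩ {B0,B1,B8} = {B0,B1}; idom=B1

DF walk-up:
  join B1 pred B0: · stop@B0
  join B1 pred B9: B9→B1 stop@B0
  join B4 pred B1: · stop@B1
  join B4 pred B2: B2 stop@B1
  join B5 pred B3: B3 stop@B1
  join B5 pred B4: B4 stop@B1
  join B6 pred B3: B3 stop@B1
  join B6 pred B4: B4 stop@B1
  join B6 pred B5: B5 stop@B1
  join B7 pred B5: B5 stop@B1
  join B7 pred B6: B6 stop@B1
  join B8 pred B2: B2 stop@B1
  join B8 pred B7: B7 stop@B1
  join B9 pred B7: B7 stop@B1
  join B9 pred B8: B8 stop@B1
  DF(B0)=∅
  DF(B1)={B1}
  DF(B2)={B4,B8}
  DF(B3)={B5,B6}
  DF(B4)={B5,B6}
  DF(B5)={B6,B7}
  DF(B6)={B7}
  DF(B7)={B8,B9}
  DF(B8)={B9}
  DF(B9)={B1}

DF(B7) = ["B8", "B9"]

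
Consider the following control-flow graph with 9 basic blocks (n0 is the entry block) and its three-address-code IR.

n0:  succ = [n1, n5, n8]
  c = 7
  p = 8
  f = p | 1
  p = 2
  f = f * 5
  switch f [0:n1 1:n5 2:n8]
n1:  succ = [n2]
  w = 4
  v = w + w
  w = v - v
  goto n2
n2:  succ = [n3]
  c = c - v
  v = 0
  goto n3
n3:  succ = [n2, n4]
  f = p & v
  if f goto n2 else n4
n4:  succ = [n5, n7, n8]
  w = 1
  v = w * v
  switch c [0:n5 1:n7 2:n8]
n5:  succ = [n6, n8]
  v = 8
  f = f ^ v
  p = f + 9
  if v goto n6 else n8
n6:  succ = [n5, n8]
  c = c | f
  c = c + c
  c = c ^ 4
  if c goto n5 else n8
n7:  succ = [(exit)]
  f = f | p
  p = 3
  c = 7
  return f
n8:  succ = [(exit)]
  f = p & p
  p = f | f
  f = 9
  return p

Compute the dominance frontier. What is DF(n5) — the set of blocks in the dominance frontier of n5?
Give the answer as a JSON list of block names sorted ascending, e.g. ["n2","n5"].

idom tree: n1←n0 n2←n1 n3←n2 n4←n3 n5←n0 n6←n5 n7←n4 n8←n0
Dom at joins:
  n2: preds {n1,n3}: {n0,n1} ∩ {n0,n1,n2,n3} = {n0,n1}; idom=n1
  n5: preds {n0,n4,n6}: {n0} ∩ {n0,n1,n2,n3,n4} ∩ {n0,n5,n6} = {n0}; idom=n0
  n8: preds {n0,n4,n5,n6}: {n0} ∩ {n0,n1,n2,n3,n4} ∩ {n0,n5} ∩ {n0,n5,n6} = {n0}; idom=n0

DF walk-up:
  join n2 pred n1: · stop@n1
  join n2 pred n3: n3→n2 stop@n1
  join n5 pred n0: · stop@n0
  join n5 pred n4: n4→n3→n2→n1 stop@n0
  join n5 pred n6: n6→n5 stop@n0
  join n8 pred n0: · stop@n0
  join n8 pred n4: n4→n3→n2→n1 stop@n0
  join n8 pred n5: n5 stop@n0
  join n8 pred n6: n6→n5 stop@n0
  DF(n0)=∅
  DF(n1)={n5,n8}
  DF(n2)={n2,n5,n8}
  DF(n3)={n2,n5,n8}
  DF(n4)={n5,n8}
  DF(n5)={n5,n8}
  DF(n6)={n5,n8}
  DF(n7)=∅
  DF(n8)=∅

DF(n5) = ["n5", "n8"]

Answer: ["n5", "n8"]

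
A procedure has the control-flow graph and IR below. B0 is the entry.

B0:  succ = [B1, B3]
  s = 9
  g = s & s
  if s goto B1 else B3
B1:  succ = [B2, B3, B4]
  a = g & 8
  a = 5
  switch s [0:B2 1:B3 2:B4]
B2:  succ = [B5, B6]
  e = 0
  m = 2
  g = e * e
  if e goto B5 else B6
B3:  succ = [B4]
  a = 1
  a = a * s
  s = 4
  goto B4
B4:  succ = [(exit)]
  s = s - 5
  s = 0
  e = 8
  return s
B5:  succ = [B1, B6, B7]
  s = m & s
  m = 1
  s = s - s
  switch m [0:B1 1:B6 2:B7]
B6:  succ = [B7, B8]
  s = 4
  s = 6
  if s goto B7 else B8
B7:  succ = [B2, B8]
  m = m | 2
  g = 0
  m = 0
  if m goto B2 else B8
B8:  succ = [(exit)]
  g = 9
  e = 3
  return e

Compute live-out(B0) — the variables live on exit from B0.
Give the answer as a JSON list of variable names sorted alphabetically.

Block summaries:
  B0: def={g,s} ue=∅
  B1: def={a} ue={g,s}
  B2: def={e,g,m} ue=∅
  B3: def={a,s} ue={s}
  B4: def={e,s} ue={s}
  B5: def={m,s} ue={m,s}
  B6: def={s} ue=∅
  B7: def={g,m} ue={m}
  B8: def={e,g} ue=∅

Live sets:
  B0 li=∅ lo={g,s}
  B1 li={g,s} lo={s}
  B2 li={s} lo={g,m,s}
  B3 li={s} lo={s}
  B4 li={s} lo=∅
  B5 li={g,m,s} lo={g,m,s}
  B6 li={m} lo={m,s}
  B7 li={m,s} lo={s}
  B8 li=∅ lo=∅

live-out(B0) = ["g", "s"]

Answer: ["g", "s"]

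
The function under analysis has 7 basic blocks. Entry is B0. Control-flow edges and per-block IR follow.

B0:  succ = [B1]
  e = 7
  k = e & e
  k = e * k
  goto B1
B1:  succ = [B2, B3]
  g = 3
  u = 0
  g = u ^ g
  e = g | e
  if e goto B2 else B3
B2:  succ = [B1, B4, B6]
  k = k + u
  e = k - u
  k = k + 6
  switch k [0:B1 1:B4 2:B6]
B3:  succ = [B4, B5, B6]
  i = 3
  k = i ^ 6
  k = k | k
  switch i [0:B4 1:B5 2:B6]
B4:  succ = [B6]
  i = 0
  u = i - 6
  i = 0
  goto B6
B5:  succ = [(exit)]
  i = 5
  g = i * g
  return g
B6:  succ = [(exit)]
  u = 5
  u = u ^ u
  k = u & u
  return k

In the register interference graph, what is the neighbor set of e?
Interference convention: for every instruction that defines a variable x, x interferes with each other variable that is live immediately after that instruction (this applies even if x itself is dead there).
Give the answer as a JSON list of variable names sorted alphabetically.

Block summaries:
  B0 def {e,k} use ∅
  B1 def {e,g,u} use {e}
  B2 def {e,k} use {k,u}
  B3 def {i,k} use ∅
  B4 def {i,u} use ∅
  B5 def {g,i} use {g}
  B6 def {k,u} use ∅

Live sets:
  live B0: ∅→{e,k}
  live B1: {e,k}→{g,k,u}
  live B2: {k,u}→{e,k}
  live B3: {g}→{g}
  live B4: ∅→∅
  live B5: {g}→∅
  live B6: ∅→∅

Interfere edges:
  e — {g,k,u}
  g — {e,i,k,u}
  i — {g,k}
  k — {e,g,i,u}
  u — {e,g,k}

N(e) = ["g", "k", "u"]

Answer: ["g", "k", "u"]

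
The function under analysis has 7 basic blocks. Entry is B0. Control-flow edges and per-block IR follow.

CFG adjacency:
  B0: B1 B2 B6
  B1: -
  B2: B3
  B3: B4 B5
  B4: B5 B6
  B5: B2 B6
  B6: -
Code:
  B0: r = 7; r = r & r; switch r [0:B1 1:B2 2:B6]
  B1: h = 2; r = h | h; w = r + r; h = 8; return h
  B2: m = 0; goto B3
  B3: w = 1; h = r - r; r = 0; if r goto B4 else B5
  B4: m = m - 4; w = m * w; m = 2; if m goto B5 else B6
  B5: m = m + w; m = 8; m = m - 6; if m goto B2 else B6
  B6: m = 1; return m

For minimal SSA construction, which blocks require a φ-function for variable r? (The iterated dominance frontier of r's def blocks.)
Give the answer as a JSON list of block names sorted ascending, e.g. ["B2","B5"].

Answer: ["B2", "B6"]

Derivation:
idom tree: B1←B0 B2←B0 B3←B2 B4←B3 B5←B3 B6←B0
Dom∩ at merges:
  B2: preds {B0,B5}: {B0} ∩ {B0,B2,B3,B5} = {B0}; idom=B0
  B5: preds {B3,B4}: {B0,B2,B3} ∩ {B0,B2,B3,B4} = {B0,B2,B3}; idom=B3
  B6: preds {B0,B4,B5}: {B0} ∩ {B0,B2,B3,B4} ∩ {B0,B2,B3,B5} = {B0}; idom=B0

Frontier:
  join B2 pred B0: · stop@B0
  join B2 pred B5: B5→B3→B2 stop@B0
  join B5 pred B3: · stop@B3
  join B5 pred B4: B4 stop@B3
  join B6 pred B0: · stop@B0
  join B6 pred B4: B4→B3→B2 stop@B0
  join B6 pred B5: B5→B3→B2 stop@B0
  DF(B0)=∅
  DF(B1)=∅
  DF(B2)={B2,B6}
  DF(B3)={B2,B6}
  DF(B4)={B5,B6}
  DF(B5)={B2,B6}
  DF(B6)=∅

φ for r: defs {B0,B1,B3}
  DF⁺ = {B2,B6}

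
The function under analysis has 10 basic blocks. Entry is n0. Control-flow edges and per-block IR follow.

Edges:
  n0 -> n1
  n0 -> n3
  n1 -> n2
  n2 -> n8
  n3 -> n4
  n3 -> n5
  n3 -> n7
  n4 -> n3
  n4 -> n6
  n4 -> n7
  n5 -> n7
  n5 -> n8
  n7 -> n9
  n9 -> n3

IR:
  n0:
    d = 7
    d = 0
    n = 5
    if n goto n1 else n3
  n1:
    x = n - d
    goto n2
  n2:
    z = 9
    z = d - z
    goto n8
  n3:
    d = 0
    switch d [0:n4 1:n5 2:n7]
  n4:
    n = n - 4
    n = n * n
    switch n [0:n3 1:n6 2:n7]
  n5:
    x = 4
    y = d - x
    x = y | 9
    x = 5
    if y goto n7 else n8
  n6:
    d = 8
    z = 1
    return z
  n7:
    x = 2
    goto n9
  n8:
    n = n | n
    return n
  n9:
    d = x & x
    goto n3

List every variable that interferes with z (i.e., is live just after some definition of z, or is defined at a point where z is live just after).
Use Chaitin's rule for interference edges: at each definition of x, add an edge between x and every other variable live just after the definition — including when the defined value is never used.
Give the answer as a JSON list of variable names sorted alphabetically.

Block summaries:
  n0 def {d,n} use ∅
  n1 def {x} use {d,n}
  n2 def {z} use {d}
  n3 def {d} use ∅
  n4 def {n} use {n}
  n5 def {x,y} use {d}
  n6 def {d,z} use ∅
  n7 def {x} use ∅
  n8 def {n} use {n}
  n9 def {d} use {x}

Backward fixpoint:
  n0: in=∅ out={d,n}
  n1: in={d,n} out={d,n}
  n2: in={d,n} out={n}
  n3: in={n} out={d,n}
  n4: in={n} out={n}
  n5: in={d,n} out={n}
  n6: in=∅ out=∅
  n7: in={n} out={n,x}
  n8: in={n} out=∅
  n9: in={n,x} out={n}

Interference:
  d — {n,x,z}
  n — {d,x,y,z}
  x — {d,n,y}
  y — {n,x}
  z — {d,n}

N(z) = ["d", "n"]

Answer: ["d", "n"]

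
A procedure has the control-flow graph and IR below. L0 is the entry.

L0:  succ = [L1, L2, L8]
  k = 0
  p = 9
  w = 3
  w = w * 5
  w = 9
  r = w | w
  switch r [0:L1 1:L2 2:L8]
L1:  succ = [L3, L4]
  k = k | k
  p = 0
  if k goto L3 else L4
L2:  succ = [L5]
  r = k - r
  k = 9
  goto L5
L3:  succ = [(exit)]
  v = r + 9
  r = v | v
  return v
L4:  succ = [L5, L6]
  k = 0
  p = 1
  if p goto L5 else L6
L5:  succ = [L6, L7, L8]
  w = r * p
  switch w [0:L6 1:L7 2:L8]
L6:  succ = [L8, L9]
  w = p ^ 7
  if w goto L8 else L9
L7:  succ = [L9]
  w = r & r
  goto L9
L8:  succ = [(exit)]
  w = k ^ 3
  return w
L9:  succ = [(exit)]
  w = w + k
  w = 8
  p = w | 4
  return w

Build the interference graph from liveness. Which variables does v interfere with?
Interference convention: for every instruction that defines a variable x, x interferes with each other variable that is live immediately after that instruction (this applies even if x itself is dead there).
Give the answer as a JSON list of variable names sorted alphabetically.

Answer: ["r"]

Analysis:
Block summaries:
  L0 def {k,p,r,w} use ∅
  L1 def {k,p} use {k}
  L2 def {k,r} use {k,r}
  L3 def {r,v} use {r}
  L4 def {k,p} use ∅
  L5 def {w} use {p,r}
  L6 def {w} use {p}
  L7 def {w} use {r}
  L8 def {w} use {k}
  L9 def {p,w} use {k,w}

Live sets:
  live L0: ∅→{k,p,r}
  live L1: {k,r}→{r}
  live L2: {k,p,r}→{k,p,r}
  live L3: {r}→∅
  live L4: {r}→{k,p,r}
  live L5: {k,p,r}→{k,p,r}
  live L6: {k,p}→{k,w}
  live L7: {k,r}→{k,w}
  live L8: {k}→∅
  live L9: {k,w}→∅

Interference:
  k — {p,r,w}
  p — {k,r,w}
  r — {k,p,v,w}
  v — {r}
  w — {k,p,r}

N(v) = ["r"]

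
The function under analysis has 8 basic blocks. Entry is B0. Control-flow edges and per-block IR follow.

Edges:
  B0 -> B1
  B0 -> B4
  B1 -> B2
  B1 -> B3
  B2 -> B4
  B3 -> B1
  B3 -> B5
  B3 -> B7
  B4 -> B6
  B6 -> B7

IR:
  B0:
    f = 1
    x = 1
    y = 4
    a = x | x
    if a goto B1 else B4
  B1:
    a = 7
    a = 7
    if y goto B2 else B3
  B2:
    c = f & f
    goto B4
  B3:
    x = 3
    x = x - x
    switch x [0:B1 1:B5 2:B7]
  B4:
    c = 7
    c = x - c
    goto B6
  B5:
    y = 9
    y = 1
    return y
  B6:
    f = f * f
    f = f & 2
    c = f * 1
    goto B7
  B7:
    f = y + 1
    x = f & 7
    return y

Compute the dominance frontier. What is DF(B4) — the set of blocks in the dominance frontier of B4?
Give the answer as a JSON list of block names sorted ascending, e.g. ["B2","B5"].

idom tree: B1←B0 B2←B1 B3←B1 B4←B0 B5←B3 B6←B4 B7←B0
Dom at joins:
  B1: preds {B0,B3}: {B0} ∩ {B0,B1,B3} = {B0}; idom=B0
  B4: preds {B0,B2}: {B0} ∩ {B0,B1,B2} = {B0}; idom=B0
  B7: preds {B3,B6}: {B0,B1,B3} ∩ {B0,B4,B6} = {B0}; idom=B0

DF walk-up:
  B1←B0: walk · to B0
  B1←B3: walk B3→B1 to B0
  B4←B0: walk · to B0
  B4←B2: walk B2→B1 to B0
  B7←B3: walk B3→B1 to B0
  B7←B6: walk B6→B4 to B0
  B0: DF=∅
  B1: DF={B1,B4,B7}
  B2: DF={B4}
  B3: DF={B1,B7}
  B4: DF={B7}
  B5: DF=∅
  B6: DF={B7}
  B7: DF=∅

DF(B4) = ["B7"]

Answer: ["B7"]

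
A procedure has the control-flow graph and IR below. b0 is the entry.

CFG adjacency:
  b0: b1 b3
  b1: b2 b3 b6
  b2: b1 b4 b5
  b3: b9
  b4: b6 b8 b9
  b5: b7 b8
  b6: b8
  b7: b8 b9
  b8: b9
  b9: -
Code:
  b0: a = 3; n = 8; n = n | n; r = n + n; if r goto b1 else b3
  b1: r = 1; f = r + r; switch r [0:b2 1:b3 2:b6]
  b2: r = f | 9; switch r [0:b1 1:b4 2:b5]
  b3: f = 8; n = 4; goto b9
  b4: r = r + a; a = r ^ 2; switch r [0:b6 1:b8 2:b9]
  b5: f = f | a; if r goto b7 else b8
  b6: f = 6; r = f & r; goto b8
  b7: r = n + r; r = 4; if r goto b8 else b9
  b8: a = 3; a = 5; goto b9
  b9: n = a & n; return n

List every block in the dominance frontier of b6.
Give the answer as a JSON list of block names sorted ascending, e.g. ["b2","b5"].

idom tree: b1←b0 b2←b1 b3←b0 b4←b2 b5←b2 b6←b1 b7←b5 b8←b1 b9←b0
Join-block Dom:
  b1: preds {b0,b2}: {b0} ∩ {b0,b1,b2} = {b0}; idom=b0
  b3: preds {b0,b1}: {b0} ∩ {b0,b1} = {b0}; idom=b0
  b6: preds {b1,b4}: {b0,b1} ∩ {b0,b1,b2,b4} = {b0,b1}; idom=b1
  b8: preds {b4,b5,b6,b7}: {b0,b1,b2,b4} ∩ {b0,b1,b2,b5} ∩ {b0,b1,b6} ∩ {b0,b1,b2,b5,b7} = {b0,b1}; idom=b1
  b9: preds {b3,b4,b7,b8}: {b0,b3} ∩ {b0,b1,b2,b4} ∩ {b0,b1,b2,b5,b7} ∩ {b0,b1,b8} = {b0}; idom=b0

DF derivation:
  b1←b0: walk · to b0
  b1←b2: walk b2→b1 to b0
  b3←b0: walk · to b0
  b3←b1: walk b1 to b0
  b6←b1: walk · to b1
  b6←b4: walk b4→b2 to b1
  b8←b4: walk b4→b2 to b1
  b8←b5: walk b5→b2 to b1
  b8←b6: walk b6 to b1
  b8←b7: walk b7→b5→b2 to b1
  b9←b3: walk b3 to b0
  b9←b4: walk b4→b2→b1 to b0
  b9←b7: walk b7→b5→b2→b1 to b0
  b9←b8: walk b8→b1 to b0
  b0: DF=∅
  b1: DF={b1,b3,b9}
  b2: DF={b1,b6,b8,b9}
  b3: DF={b9}
  b4: DF={b6,b8,b9}
  b5: DF={b8,b9}
  b6: DF={b8}
  b7: DF={b8,b9}
  b8: DF={b9}
  b9: DF=∅

DF(b6) = ["b8"]

Answer: ["b8"]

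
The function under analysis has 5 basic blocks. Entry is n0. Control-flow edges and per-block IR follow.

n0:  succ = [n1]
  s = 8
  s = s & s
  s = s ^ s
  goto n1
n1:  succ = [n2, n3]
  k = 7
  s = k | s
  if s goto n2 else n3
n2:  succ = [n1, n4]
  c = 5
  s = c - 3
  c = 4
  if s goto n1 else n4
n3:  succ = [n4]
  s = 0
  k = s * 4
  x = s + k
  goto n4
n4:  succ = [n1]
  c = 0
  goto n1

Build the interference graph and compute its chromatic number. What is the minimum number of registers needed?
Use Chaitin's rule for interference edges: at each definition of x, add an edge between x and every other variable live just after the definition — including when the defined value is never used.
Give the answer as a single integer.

Per-block:
  n0: def={s} ue=∅
  n1: def={k,s} ue={s}
  n2: def={c,s} ue=∅
  n3: def={k,s,x} ue=∅
  n4: def={c} ue=∅

Backward fixpoint:
  live n0: ∅→{s}
  live n1: {s}→∅
  live n2: ∅→{s}
  live n3: ∅→{s}
  live n4: {s}→{s}

Interference:
  c — {s}
  k — {s}
  s — {c,k,x}
  x — {s}

Colouring:
  lower bound: {c,s} mutually conflict ⇒ χ ≥ 2
  assign c→R1 k→R1 s→R0 x→R1 — no edge inside a register ⇒ χ ≤ 2
  χ = 2

Answer: 2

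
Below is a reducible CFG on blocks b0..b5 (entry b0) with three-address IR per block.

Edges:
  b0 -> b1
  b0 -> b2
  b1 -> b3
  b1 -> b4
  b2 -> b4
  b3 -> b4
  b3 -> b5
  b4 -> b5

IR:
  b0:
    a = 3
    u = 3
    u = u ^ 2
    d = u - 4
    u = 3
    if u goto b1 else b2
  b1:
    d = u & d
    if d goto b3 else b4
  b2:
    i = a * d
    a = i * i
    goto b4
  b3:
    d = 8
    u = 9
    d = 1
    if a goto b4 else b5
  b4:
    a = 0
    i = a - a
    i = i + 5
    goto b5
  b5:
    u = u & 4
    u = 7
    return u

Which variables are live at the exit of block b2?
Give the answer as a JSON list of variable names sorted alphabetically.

Answer: ["u"]

Analysis:
def/use:
  b0: def={a,d,u} ue=∅
  b1: def={d} ue={d,u}
  b2: def={a,i} ue={a,d}
  b3: def={d,u} ue={a}
  b4: def={a,i} ue=∅
  b5: def={u} ue={u}

Live sets:
  b0: in=∅ out={a,d,u}
  b1: in={a,d,u} out={a,u}
  b2: in={a,d,u} out={u}
  b3: in={a} out={u}
  b4: in={u} out={u}
  b5: in={u} out=∅

live-out(b2) = ["u"]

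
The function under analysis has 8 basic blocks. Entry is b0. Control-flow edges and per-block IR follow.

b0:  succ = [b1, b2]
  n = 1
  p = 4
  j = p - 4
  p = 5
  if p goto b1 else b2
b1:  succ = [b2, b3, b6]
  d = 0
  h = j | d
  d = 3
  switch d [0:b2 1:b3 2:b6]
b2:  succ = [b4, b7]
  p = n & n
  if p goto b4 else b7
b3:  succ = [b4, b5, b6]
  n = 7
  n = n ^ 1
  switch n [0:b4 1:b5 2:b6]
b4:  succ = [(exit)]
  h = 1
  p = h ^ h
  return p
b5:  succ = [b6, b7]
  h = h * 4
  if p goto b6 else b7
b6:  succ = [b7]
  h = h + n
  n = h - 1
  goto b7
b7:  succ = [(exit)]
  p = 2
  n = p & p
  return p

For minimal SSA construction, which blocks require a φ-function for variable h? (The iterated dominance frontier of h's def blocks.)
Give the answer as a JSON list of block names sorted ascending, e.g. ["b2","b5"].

Answer: ["b2", "b4", "b6", "b7"]

Derivation:
idom tree: b1←b0 b2←b0 b3←b1 b4←b0 b5←b3 b6←b1 b7←b0
Dom at joins:
  b2: preds {b0,b1}: {b0} ∩ {b0,b1} = {b0}; idom=b0
  b4: preds {b2,b3}: {b0,b2} ∩ {b0,b1,b3} = {b0}; idom=b0
  b6: preds {b1,b3,b5}: {b0,b1} ∩ {b0,b1,b3} ∩ {b0,b1,b3,b5} = {b0,b1}; idom=b1
  b7: preds {b2,b5,b6}: {b0,b2} ∩ {b0,b1,b3,b5} ∩ {b0,b1,b6} = {b0}; idom=b0

Frontier:
  b2←b0: walk · to b0
  b2←b1: walk b1 to b0
  b4←b2: walk b2 to b0
  b4←b3: walk b3→b1 to b0
  b6←b1: walk · to b1
  b6←b3: walk b3 to b1
  b6←b5: walk b5→b3 to b1
  b7←b2: walk b2 to b0
  b7←b5: walk b5→b3→b1 to b0
  b7←b6: walk b6→b1 to b0
  DF(b0)=∅
  DF(b1)={b2,b4,b7}
  DF(b2)={b4,b7}
  DF(b3)={b4,b6,b7}
  DF(b4)=∅
  DF(b5)={b6,b7}
  DF(b6)={b7}
  DF(b7)=∅

φ for h: defs {b1,b4,b5,b6}
  DF⁺ = {b2,b4,b6,b7}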